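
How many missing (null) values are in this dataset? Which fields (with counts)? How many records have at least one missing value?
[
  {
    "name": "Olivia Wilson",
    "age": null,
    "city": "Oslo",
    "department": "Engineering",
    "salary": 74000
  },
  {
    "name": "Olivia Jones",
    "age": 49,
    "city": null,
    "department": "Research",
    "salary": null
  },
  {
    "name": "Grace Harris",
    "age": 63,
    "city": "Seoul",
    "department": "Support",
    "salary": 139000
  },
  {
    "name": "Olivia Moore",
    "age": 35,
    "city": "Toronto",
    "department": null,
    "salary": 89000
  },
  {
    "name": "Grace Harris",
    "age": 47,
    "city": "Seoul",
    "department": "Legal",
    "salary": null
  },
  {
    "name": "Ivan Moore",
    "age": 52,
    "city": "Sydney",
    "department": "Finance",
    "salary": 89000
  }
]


Checking for missing (null) values in 6 records:

  Olivia Wilson: age
  Olivia Jones: city, salary
  Grace Harris: complete
  Olivia Moore: department
  Grace Harris: salary
  Ivan Moore: complete

Per field:
  name: 0 missing
  age: 1 missing
  city: 1 missing
  department: 1 missing
  salary: 2 missing

Total missing values: 5
Records with any missing: 4

5 missing values (age: 1, city: 1, department: 1, salary: 2); 4 incomplete records


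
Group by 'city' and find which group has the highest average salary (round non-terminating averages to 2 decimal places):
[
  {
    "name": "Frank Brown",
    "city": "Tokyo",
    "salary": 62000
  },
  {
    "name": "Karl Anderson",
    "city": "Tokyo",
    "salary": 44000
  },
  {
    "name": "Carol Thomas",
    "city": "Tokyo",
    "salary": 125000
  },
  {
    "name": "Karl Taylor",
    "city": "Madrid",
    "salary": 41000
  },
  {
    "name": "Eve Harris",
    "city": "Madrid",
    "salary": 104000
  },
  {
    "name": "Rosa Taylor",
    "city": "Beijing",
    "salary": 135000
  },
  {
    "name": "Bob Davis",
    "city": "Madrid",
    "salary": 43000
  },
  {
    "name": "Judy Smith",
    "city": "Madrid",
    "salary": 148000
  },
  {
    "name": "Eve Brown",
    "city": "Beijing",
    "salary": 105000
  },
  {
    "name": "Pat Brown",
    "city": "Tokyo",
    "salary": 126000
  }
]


Group by: city

Groups:
  Beijing: 2 people, avg salary = 240000/2 = $120000
  Madrid: 4 people, avg salary = 336000/4 = $84000
  Tokyo: 4 people, avg salary = 357000/4 = $89250

Highest average salary: Beijing ($120000)

Beijing ($120000)


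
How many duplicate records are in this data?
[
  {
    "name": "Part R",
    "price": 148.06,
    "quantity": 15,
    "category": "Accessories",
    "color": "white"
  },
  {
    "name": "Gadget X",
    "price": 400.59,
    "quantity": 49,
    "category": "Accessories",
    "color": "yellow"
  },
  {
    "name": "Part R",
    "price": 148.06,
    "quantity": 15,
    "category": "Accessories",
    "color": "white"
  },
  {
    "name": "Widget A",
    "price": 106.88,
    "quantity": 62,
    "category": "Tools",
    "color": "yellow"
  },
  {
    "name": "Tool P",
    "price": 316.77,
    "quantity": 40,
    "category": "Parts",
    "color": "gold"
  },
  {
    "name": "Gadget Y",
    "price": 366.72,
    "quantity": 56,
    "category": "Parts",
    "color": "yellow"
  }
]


Checking 6 records for duplicates:

  Row 1: Part R ($148.06, qty 15)
  Row 2: Gadget X ($400.59, qty 49)
  Row 3: Part R ($148.06, qty 15) <-- DUPLICATE
  Row 4: Widget A ($106.88, qty 62)
  Row 5: Tool P ($316.77, qty 40)
  Row 6: Gadget Y ($366.72, qty 56)

Duplicates found: 1
Unique records: 5

1 duplicates, 5 unique


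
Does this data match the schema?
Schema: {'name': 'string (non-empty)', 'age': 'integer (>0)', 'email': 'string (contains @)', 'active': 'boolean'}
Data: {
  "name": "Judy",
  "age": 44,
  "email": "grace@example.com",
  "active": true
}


Validating each field against schema:
  name: OK (non-empty string)
  age: OK (positive integer)
  email: OK (string with @)
  active: OK (boolean)

Result: VALID

VALID


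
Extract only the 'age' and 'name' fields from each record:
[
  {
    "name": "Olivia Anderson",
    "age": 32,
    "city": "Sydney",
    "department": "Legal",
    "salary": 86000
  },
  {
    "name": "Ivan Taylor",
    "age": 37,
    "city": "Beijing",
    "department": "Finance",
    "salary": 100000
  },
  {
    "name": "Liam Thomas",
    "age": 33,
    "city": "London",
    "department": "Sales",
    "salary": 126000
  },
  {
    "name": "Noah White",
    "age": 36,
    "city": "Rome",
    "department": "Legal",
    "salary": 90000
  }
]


Original: 4 records with fields: name, age, city, department, salary
Keep: ['age', 'name']
Drop: ['city', 'department', 'salary']
Result: 4 records, 2 fields each

[
  {
    "age": 32,
    "name": "Olivia Anderson"
  },
  {
    "age": 37,
    "name": "Ivan Taylor"
  },
  {
    "age": 33,
    "name": "Liam Thomas"
  },
  {
    "age": 36,
    "name": "Noah White"
  }
]


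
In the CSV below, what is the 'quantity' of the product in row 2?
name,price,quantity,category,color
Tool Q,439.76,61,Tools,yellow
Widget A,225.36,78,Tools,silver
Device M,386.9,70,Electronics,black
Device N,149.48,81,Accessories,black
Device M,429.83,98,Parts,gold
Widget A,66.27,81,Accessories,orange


Query: Row 2 ('Widget A'), column 'quantity'
Value: 78

78


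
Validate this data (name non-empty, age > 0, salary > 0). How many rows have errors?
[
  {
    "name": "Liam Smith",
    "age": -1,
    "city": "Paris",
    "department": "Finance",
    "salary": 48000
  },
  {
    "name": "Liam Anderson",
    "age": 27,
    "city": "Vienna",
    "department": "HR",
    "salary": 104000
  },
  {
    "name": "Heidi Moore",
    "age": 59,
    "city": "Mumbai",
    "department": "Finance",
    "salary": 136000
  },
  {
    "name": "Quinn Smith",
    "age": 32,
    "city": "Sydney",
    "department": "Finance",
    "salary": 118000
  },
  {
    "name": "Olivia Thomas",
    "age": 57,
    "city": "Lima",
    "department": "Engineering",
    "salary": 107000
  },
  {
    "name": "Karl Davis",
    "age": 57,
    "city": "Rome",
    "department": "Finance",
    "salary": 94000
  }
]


Validating 6 records:
Rules: name non-empty, age > 0, salary > 0

  Row 1 (Liam Smith): negative age: -1
  Row 2 (Liam Anderson): OK
  Row 3 (Heidi Moore): OK
  Row 4 (Quinn Smith): OK
  Row 5 (Olivia Thomas): OK
  Row 6 (Karl Davis): OK

Total errors: 1

1 errors


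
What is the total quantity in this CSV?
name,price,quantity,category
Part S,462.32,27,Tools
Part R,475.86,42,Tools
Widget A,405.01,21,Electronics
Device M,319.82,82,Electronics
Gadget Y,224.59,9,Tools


Computing total quantity:
Values: [27, 42, 21, 82, 9]
Sum = 181

181


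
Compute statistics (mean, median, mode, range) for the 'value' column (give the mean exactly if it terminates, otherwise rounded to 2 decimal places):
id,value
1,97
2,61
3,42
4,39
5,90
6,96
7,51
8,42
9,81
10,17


Data: [97, 61, 42, 39, 90, 96, 51, 42, 81, 17]
Count: 10
Sum: 616
Mean: 616/10 = 61.6
Sorted: [17, 39, 42, 42, 51, 61, 81, 90, 96, 97]
Median: 56.0
Mode: 42 (2 times)
Range: 97 - 17 = 80
Min: 17, Max: 97

mean=61.6, median=56.0, mode=42, range=80


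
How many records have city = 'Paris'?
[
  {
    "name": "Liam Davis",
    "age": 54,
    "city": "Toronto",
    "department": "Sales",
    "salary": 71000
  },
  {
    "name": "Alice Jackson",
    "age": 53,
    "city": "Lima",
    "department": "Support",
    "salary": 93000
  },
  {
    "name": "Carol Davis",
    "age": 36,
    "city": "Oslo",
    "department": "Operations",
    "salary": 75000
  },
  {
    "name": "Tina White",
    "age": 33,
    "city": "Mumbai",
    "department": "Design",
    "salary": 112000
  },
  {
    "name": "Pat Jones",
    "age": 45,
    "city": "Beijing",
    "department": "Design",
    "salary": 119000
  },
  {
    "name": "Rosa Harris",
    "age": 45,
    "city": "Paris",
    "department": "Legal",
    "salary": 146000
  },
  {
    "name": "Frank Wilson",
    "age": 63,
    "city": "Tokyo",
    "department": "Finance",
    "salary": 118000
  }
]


Data: 7 records
Condition: city = 'Paris'

Checking each record:
  Liam Davis: Toronto
  Alice Jackson: Lima
  Carol Davis: Oslo
  Tina White: Mumbai
  Pat Jones: Beijing
  Rosa Harris: Paris MATCH
  Frank Wilson: Tokyo

Count: 1

1


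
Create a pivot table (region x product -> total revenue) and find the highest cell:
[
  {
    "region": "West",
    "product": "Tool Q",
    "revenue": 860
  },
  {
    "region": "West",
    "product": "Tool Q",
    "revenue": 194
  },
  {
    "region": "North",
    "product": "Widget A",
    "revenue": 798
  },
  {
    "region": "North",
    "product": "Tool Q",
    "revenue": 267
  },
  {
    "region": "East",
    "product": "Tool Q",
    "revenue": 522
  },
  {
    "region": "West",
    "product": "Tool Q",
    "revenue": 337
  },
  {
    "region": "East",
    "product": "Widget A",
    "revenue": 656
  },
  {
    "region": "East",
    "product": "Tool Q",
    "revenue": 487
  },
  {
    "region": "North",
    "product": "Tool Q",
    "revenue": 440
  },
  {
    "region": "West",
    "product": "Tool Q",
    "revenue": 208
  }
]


Pivot: region (rows) x product (columns) -> total revenue

     Tool Q        Widget A    
East          1009           656  
North          707           798  
West          1599             0  

Highest: West / Tool Q = $1599

West / Tool Q = $1599


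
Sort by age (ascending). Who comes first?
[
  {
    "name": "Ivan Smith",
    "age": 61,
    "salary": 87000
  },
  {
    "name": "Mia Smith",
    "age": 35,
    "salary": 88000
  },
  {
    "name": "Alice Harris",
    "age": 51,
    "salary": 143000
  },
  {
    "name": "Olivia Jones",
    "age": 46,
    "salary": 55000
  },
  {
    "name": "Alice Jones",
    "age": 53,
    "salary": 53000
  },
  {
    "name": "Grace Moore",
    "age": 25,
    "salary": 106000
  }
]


Sort by: age (ascending)

Sorted order:
  1. Grace Moore (age = 25)
  2. Mia Smith (age = 35)
  3. Olivia Jones (age = 46)
  4. Alice Harris (age = 51)
  5. Alice Jones (age = 53)
  6. Ivan Smith (age = 61)

First: Grace Moore

Grace Moore


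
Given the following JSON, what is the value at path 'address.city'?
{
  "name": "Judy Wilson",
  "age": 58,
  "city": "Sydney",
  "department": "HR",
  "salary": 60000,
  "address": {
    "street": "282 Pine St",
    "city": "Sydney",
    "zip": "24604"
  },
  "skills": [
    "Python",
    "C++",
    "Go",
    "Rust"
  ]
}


Query: address.city
Path: address -> city
Value: Sydney

Sydney


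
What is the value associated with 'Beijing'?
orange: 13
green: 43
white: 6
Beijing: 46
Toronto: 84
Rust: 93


Looking up key 'Beijing'
Value: 46

46


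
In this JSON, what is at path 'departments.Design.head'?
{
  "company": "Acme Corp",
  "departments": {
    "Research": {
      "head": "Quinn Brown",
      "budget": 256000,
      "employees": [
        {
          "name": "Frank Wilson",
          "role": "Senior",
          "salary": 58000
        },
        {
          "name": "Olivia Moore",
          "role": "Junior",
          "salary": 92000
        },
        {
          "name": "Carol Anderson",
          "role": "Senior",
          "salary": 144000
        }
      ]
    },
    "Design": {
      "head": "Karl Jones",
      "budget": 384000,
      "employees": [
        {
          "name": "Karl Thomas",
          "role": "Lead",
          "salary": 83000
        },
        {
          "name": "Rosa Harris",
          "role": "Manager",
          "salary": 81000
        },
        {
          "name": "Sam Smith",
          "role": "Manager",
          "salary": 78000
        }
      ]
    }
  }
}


Path: departments.Design.head

Navigate:
  -> departments
  -> Design
  -> head = 'Karl Jones'

Karl Jones


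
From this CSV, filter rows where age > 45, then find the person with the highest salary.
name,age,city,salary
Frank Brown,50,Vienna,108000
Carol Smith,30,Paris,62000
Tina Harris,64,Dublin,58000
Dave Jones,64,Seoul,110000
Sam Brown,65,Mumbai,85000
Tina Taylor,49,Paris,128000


Filter: age > 45
Sort by: salary (descending)

Filtered records (5):
  Tina Taylor, age 49, salary $128000
  Dave Jones, age 64, salary $110000
  Frank Brown, age 50, salary $108000
  Sam Brown, age 65, salary $85000
  Tina Harris, age 64, salary $58000

Highest salary: Tina Taylor ($128000)

Tina Taylor


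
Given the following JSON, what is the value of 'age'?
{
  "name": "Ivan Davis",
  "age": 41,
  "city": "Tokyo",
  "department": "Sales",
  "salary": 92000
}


Looking up field 'age'
Value: 41

41


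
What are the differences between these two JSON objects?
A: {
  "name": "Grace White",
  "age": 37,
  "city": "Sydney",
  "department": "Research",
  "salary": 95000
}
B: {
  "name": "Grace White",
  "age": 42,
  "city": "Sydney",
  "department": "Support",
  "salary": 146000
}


Comparing each field (in key order):
  name: same
  age: DIFFERENT
  city: same
  department: DIFFERENT
  salary: DIFFERENT
Differences:
  age: 37 -> 42
  department: Research -> Support
  salary: 95000 -> 146000

3 field(s) changed

3 changes: age, department, salary


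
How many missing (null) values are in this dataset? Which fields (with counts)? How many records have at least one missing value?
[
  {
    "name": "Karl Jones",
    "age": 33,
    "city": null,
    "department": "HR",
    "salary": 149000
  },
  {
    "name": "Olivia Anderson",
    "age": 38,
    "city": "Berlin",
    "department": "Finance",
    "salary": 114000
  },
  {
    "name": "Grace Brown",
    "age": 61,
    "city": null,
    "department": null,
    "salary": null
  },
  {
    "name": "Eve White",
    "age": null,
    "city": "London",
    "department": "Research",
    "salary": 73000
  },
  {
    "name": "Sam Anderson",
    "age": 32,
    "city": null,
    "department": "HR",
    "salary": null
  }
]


Checking for missing (null) values in 5 records:

  Karl Jones: city
  Olivia Anderson: complete
  Grace Brown: city, department, salary
  Eve White: age
  Sam Anderson: city, salary

Per field:
  name: 0 missing
  age: 1 missing
  city: 3 missing
  department: 1 missing
  salary: 2 missing

Total missing values: 7
Records with any missing: 4

7 missing values (age: 1, city: 3, department: 1, salary: 2); 4 incomplete records


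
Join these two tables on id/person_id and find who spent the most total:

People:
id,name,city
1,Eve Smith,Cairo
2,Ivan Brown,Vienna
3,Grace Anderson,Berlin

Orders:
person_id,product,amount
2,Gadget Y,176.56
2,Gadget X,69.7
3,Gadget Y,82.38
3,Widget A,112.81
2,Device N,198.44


Join on: people.id = orders.person_id

Joined rows:
  Ivan Brown (Vienna) bought Gadget Y for $176.56
  Ivan Brown (Vienna) bought Gadget X for $69.7
  Grace Anderson (Berlin) bought Gadget Y for $82.38
  Grace Anderson (Berlin) bought Widget A for $112.81
  Ivan Brown (Vienna) bought Device N for $198.44

Total per person:
  Ivan Brown: $444.70
  Grace Anderson: $195.19

Top spender: Ivan Brown ($444.70)

Ivan Brown ($444.70)


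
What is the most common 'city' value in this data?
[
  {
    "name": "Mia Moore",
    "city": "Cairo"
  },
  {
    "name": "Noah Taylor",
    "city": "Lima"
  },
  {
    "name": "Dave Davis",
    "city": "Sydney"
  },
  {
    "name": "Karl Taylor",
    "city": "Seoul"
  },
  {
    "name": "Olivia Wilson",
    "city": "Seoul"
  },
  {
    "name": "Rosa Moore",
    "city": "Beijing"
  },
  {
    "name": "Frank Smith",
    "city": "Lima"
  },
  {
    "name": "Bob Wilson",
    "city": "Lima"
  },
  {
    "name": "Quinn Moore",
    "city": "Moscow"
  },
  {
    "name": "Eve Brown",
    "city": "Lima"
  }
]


Counting 'city' values across 10 records:

  Lima: 4 ####
  Seoul: 2 ##
  Cairo: 1 #
  Sydney: 1 #
  Beijing: 1 #
  Moscow: 1 #

Most common: Lima (4 times)

Lima (4 times)


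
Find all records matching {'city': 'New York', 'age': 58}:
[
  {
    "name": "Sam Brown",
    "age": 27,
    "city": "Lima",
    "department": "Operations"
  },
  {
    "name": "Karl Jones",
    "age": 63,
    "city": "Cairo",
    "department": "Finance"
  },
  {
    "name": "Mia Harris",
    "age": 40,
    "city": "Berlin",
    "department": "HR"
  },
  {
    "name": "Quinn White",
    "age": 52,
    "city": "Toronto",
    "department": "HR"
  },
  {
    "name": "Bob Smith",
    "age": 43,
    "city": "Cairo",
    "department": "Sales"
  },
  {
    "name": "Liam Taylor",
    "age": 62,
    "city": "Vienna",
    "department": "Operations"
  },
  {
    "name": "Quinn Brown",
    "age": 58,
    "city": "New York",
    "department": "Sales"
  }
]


Search criteria: {'city': 'New York', 'age': 58}

Checking 7 records:
  Sam Brown: {city: Lima, age: 27}
  Karl Jones: {city: Cairo, age: 63}
  Mia Harris: {city: Berlin, age: 40}
  Quinn White: {city: Toronto, age: 52}
  Bob Smith: {city: Cairo, age: 43}
  Liam Taylor: {city: Vienna, age: 62}
  Quinn Brown: {city: New York, age: 58} <-- MATCH

Matches: ["Quinn Brown"]

["Quinn Brown"]


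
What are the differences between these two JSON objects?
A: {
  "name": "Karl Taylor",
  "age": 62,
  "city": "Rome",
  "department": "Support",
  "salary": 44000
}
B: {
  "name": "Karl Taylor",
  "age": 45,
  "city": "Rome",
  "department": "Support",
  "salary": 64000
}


Comparing each field (in key order):
  name: same
  age: DIFFERENT
  city: same
  department: same
  salary: DIFFERENT
Differences:
  age: 62 -> 45
  salary: 44000 -> 64000

2 field(s) changed

2 changes: age, salary


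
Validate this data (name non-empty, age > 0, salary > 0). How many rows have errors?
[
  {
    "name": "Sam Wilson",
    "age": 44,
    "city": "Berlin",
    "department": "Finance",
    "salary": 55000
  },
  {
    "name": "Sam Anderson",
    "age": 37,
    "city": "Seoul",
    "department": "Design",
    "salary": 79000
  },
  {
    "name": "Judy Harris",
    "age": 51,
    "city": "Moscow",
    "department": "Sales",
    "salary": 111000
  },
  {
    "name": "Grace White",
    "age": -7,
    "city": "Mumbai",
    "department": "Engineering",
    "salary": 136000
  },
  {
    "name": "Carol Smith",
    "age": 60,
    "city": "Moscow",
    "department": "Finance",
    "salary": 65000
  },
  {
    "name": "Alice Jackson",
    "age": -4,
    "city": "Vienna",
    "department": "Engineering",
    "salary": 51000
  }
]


Validating 6 records:
Rules: name non-empty, age > 0, salary > 0

  Row 1 (Sam Wilson): OK
  Row 2 (Sam Anderson): OK
  Row 3 (Judy Harris): OK
  Row 4 (Grace White): negative age: -7
  Row 5 (Carol Smith): OK
  Row 6 (Alice Jackson): negative age: -4

Total errors: 2

2 errors


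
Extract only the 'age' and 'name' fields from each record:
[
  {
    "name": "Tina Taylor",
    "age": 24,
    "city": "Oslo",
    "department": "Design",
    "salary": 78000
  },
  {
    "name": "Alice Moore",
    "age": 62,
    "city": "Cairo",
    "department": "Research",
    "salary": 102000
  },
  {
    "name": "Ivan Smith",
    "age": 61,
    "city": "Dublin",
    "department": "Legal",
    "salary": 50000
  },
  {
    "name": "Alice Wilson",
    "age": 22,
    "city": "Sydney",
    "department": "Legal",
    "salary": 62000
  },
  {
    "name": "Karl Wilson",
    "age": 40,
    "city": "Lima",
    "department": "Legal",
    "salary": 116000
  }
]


Original: 5 records with fields: name, age, city, department, salary
Keep: ['age', 'name']
Drop: ['city', 'department', 'salary']
Result: 5 records, 2 fields each

[
  {
    "age": 24,
    "name": "Tina Taylor"
  },
  {
    "age": 62,
    "name": "Alice Moore"
  },
  {
    "age": 61,
    "name": "Ivan Smith"
  },
  {
    "age": 22,
    "name": "Alice Wilson"
  },
  {
    "age": 40,
    "name": "Karl Wilson"
  }
]


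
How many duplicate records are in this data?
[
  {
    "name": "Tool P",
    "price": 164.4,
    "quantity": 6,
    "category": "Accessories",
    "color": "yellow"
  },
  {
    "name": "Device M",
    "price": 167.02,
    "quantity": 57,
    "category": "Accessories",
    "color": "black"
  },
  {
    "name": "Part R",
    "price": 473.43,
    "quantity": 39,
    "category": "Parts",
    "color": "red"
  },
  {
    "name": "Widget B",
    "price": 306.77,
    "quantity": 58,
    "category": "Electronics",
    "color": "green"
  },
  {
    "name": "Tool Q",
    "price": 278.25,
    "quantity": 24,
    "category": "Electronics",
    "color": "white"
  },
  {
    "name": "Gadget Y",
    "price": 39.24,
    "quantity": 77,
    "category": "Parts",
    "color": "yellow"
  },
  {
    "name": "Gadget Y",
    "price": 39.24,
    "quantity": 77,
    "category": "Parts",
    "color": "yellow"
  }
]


Checking 7 records for duplicates:

  Row 1: Tool P ($164.4, qty 6)
  Row 2: Device M ($167.02, qty 57)
  Row 3: Part R ($473.43, qty 39)
  Row 4: Widget B ($306.77, qty 58)
  Row 5: Tool Q ($278.25, qty 24)
  Row 6: Gadget Y ($39.24, qty 77)
  Row 7: Gadget Y ($39.24, qty 77) <-- DUPLICATE

Duplicates found: 1
Unique records: 6

1 duplicates, 6 unique


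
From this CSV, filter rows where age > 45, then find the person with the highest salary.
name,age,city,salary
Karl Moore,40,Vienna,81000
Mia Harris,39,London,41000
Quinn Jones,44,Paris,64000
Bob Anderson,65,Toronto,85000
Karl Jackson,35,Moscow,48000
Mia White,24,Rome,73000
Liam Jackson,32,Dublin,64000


Filter: age > 45
Sort by: salary (descending)

Filtered records (1):
  Bob Anderson, age 65, salary $85000

Highest salary: Bob Anderson ($85000)

Bob Anderson


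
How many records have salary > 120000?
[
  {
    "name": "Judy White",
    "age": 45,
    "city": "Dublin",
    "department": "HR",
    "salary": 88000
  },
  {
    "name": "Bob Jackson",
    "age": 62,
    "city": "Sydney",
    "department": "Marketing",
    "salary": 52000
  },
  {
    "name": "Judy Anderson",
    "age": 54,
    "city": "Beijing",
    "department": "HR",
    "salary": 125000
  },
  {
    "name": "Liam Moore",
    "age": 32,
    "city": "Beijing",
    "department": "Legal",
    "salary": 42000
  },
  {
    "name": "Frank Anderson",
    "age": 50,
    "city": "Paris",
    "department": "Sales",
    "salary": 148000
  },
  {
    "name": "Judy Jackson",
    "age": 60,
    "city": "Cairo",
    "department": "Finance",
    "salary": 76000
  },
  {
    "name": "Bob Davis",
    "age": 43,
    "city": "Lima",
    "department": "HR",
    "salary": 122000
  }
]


Data: 7 records
Condition: salary > 120000

Checking each record:
  Judy White: 88000
  Bob Jackson: 52000
  Judy Anderson: 125000 MATCH
  Liam Moore: 42000
  Frank Anderson: 148000 MATCH
  Judy Jackson: 76000
  Bob Davis: 122000 MATCH

Count: 3

3


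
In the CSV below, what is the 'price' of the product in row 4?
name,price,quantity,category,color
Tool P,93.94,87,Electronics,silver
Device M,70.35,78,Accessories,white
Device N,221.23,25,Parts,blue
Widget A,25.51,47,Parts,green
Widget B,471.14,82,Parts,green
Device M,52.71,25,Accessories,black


Query: Row 4 ('Widget A'), column 'price'
Value: 25.51

25.51


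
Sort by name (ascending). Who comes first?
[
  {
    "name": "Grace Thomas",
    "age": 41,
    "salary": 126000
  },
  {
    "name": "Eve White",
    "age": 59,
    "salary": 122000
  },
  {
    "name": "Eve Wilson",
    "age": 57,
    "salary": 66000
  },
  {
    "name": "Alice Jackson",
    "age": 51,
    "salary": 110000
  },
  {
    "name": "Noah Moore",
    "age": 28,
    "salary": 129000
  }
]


Sort by: name (ascending)

Sorted order:
  1. Alice Jackson (name = Alice Jackson)
  2. Eve White (name = Eve White)
  3. Eve Wilson (name = Eve Wilson)
  4. Grace Thomas (name = Grace Thomas)
  5. Noah Moore (name = Noah Moore)

First: Alice Jackson

Alice Jackson


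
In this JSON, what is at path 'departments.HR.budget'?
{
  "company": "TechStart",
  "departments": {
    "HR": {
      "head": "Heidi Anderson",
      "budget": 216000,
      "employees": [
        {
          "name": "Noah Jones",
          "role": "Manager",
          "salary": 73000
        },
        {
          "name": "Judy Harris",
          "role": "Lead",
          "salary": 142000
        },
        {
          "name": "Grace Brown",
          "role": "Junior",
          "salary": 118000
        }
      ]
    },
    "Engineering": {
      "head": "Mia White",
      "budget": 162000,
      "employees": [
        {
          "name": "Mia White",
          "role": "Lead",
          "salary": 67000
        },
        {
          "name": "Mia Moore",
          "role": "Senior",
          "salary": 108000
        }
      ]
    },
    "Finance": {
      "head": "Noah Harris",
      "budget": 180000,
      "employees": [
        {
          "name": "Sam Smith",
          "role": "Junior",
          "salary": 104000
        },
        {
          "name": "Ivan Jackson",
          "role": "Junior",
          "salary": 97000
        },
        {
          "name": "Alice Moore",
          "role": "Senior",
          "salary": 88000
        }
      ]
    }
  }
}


Path: departments.HR.budget

Navigate:
  -> departments
  -> HR
  -> budget = 216000

216000


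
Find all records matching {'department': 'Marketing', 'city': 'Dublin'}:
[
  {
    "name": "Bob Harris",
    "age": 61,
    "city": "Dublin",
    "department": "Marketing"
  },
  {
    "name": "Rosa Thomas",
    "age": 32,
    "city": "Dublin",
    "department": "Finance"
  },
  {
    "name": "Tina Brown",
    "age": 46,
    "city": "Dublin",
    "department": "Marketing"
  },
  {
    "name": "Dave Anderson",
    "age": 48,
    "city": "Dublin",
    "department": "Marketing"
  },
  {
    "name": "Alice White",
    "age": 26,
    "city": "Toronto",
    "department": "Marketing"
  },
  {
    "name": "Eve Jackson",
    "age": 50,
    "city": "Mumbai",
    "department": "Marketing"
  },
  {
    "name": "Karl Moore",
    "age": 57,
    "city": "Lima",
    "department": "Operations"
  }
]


Search criteria: {'department': 'Marketing', 'city': 'Dublin'}

Checking 7 records:
  Bob Harris: {department: Marketing, city: Dublin} <-- MATCH
  Rosa Thomas: {department: Finance, city: Dublin}
  Tina Brown: {department: Marketing, city: Dublin} <-- MATCH
  Dave Anderson: {department: Marketing, city: Dublin} <-- MATCH
  Alice White: {department: Marketing, city: Toronto}
  Eve Jackson: {department: Marketing, city: Mumbai}
  Karl Moore: {department: Operations, city: Lima}

Matches: ["Bob Harris", "Tina Brown", "Dave Anderson"]

["Bob Harris", "Tina Brown", "Dave Anderson"]


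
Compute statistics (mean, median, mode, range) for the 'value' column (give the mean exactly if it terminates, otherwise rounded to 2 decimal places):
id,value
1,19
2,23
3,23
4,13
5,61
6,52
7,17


Data: [19, 23, 23, 13, 61, 52, 17]
Count: 7
Sum: 208
Mean: 208/7 ≈ 29.71 (rounded to 2 decimal places)
Sorted: [13, 17, 19, 23, 23, 52, 61]
Median: 23.0
Mode: 23 (2 times)
Range: 61 - 13 = 48
Min: 13, Max: 61

mean≈29.71, median=23.0, mode=23, range=48


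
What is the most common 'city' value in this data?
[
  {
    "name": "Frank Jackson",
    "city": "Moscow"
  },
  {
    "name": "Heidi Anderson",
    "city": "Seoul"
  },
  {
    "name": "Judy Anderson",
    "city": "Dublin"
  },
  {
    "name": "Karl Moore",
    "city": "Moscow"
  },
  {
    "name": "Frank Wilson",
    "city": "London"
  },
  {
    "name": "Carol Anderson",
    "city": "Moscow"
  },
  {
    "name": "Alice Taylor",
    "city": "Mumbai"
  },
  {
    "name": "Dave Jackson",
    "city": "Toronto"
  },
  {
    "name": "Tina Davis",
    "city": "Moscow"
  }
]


Counting 'city' values across 9 records:

  Moscow: 4 ####
  Seoul: 1 #
  Dublin: 1 #
  London: 1 #
  Mumbai: 1 #
  Toronto: 1 #

Most common: Moscow (4 times)

Moscow (4 times)


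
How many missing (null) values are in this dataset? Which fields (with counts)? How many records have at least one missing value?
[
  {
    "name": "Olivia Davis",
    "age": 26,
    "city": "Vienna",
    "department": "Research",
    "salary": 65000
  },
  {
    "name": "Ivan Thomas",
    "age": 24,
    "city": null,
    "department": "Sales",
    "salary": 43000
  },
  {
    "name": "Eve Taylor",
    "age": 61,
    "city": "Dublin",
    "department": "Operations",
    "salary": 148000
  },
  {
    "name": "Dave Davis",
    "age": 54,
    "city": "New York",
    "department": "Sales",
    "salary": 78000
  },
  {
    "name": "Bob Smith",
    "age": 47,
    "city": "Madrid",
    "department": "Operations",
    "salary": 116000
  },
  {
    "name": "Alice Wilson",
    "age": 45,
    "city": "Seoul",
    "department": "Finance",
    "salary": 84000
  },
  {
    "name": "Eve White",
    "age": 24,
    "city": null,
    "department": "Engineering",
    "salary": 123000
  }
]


Checking for missing (null) values in 7 records:

  Olivia Davis: complete
  Ivan Thomas: city
  Eve Taylor: complete
  Dave Davis: complete
  Bob Smith: complete
  Alice Wilson: complete
  Eve White: city

Per field:
  name: 0 missing
  age: 0 missing
  city: 2 missing
  department: 0 missing
  salary: 0 missing

Total missing values: 2
Records with any missing: 2

2 missing values (city: 2); 2 incomplete records


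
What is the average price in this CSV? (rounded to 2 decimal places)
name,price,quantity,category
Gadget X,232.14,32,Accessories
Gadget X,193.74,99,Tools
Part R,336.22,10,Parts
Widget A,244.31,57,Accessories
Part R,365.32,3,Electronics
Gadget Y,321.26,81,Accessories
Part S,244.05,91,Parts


Computing average price:
Values: [232.14, 193.74, 336.22, 244.31, 365.32, 321.26, 244.05]
Sum = 1937.04
Count = 7
Average = 1937.04/7 = 276.72

276.72


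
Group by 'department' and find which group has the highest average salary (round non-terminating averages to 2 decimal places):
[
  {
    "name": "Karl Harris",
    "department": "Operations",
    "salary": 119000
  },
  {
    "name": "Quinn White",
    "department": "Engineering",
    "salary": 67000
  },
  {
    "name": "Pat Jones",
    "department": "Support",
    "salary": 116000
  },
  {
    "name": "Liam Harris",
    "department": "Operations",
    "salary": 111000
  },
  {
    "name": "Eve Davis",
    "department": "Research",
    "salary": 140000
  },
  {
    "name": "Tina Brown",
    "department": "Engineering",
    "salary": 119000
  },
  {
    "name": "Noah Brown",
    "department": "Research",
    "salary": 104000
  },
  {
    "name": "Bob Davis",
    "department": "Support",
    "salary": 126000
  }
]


Group by: department

Groups:
  Engineering: 2 people, avg salary = 186000/2 = $93000
  Operations: 2 people, avg salary = 230000/2 = $115000
  Research: 2 people, avg salary = 244000/2 = $122000
  Support: 2 people, avg salary = 242000/2 = $121000

Highest average salary: Research ($122000)

Research ($122000)


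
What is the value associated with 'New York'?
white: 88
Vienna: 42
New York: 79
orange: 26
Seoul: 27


Looking up key 'New York'
Value: 79

79


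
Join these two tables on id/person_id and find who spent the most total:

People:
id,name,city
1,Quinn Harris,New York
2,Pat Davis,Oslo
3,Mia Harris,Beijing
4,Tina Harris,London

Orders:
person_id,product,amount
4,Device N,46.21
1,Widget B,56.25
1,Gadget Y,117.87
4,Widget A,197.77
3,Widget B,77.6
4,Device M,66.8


Join on: people.id = orders.person_id

Joined rows:
  Tina Harris (London) bought Device N for $46.21
  Quinn Harris (New York) bought Widget B for $56.25
  Quinn Harris (New York) bought Gadget Y for $117.87
  Tina Harris (London) bought Widget A for $197.77
  Mia Harris (Beijing) bought Widget B for $77.6
  Tina Harris (London) bought Device M for $66.8

Total per person:
  Tina Harris: $310.78
  Quinn Harris: $174.12
  Mia Harris: $77.60

Top spender: Tina Harris ($310.78)

Tina Harris ($310.78)


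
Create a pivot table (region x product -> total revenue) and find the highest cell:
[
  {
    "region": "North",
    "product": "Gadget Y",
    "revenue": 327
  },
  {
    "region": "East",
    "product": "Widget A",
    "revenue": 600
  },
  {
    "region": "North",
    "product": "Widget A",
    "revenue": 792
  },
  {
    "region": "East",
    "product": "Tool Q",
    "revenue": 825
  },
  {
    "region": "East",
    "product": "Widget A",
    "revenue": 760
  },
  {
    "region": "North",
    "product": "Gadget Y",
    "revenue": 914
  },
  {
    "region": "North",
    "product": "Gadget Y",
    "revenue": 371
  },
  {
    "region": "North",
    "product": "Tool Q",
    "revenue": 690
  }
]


Pivot: region (rows) x product (columns) -> total revenue

     Gadget Y      Tool Q        Widget A    
East             0           825          1360  
North         1612           690           792  

Highest: North / Gadget Y = $1612

North / Gadget Y = $1612


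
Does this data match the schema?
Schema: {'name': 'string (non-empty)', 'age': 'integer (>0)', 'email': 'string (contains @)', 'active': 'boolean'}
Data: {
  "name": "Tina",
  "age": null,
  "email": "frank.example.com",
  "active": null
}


Validating each field against schema:
  name: OK (non-empty string)
  age: FAIL (null is not an integer)
  email: FAIL ("frank.example.com" does not contain @)
  active: FAIL (null is not a boolean)

Result: INVALID (3 errors: age, email, active)

INVALID (3 errors: age, email, active)


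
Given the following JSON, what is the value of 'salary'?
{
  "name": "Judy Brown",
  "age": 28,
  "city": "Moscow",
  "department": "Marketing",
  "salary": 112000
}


Looking up field 'salary'
Value: 112000

112000


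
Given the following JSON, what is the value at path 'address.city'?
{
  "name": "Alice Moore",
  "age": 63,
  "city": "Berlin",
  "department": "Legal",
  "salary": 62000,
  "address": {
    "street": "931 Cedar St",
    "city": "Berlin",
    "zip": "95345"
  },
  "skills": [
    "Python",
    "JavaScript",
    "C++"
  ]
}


Query: address.city
Path: address -> city
Value: Berlin

Berlin


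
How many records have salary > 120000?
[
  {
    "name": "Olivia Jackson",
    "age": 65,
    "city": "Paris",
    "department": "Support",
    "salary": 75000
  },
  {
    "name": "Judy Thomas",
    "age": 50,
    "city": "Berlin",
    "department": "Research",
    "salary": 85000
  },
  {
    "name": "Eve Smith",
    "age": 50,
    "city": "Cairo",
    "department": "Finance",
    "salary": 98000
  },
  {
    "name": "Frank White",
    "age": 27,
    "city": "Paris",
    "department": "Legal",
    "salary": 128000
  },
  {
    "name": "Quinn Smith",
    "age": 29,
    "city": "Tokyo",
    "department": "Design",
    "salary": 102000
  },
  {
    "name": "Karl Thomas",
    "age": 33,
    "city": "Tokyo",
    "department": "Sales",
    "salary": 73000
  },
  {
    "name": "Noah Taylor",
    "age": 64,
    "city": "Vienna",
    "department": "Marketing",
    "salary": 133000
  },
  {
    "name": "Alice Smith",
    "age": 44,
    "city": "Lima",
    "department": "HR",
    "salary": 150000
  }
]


Data: 8 records
Condition: salary > 120000

Checking each record:
  Olivia Jackson: 75000
  Judy Thomas: 85000
  Eve Smith: 98000
  Frank White: 128000 MATCH
  Quinn Smith: 102000
  Karl Thomas: 73000
  Noah Taylor: 133000 MATCH
  Alice Smith: 150000 MATCH

Count: 3

3


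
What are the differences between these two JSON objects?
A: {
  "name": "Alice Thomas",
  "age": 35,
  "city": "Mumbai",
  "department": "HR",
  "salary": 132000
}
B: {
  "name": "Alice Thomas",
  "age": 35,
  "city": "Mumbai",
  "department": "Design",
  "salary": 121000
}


Comparing each field (in key order):
  name: same
  age: same
  city: same
  department: DIFFERENT
  salary: DIFFERENT
Differences:
  department: HR -> Design
  salary: 132000 -> 121000

2 field(s) changed

2 changes: department, salary


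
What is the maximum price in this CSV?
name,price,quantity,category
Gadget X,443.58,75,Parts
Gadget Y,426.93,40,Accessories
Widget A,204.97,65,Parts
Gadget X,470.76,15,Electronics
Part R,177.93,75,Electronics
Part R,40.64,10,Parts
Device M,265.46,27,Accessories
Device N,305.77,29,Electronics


Computing maximum price:
Values: [443.58, 426.93, 204.97, 470.76, 177.93, 40.64, 265.46, 305.77]
Max = 470.76

470.76


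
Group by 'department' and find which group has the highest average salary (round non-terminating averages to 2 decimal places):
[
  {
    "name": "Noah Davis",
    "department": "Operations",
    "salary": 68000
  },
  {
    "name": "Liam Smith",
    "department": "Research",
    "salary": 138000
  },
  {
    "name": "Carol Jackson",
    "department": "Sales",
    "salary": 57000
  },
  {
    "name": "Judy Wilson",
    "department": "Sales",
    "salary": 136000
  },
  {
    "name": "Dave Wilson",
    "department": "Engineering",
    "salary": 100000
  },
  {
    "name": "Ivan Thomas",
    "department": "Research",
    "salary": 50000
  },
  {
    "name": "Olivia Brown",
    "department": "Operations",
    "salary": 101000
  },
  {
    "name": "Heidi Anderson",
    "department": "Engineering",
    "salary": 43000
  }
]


Group by: department

Groups:
  Engineering: 2 people, avg salary = 143000/2 = $71500
  Operations: 2 people, avg salary = 169000/2 = $84500
  Research: 2 people, avg salary = 188000/2 = $94000
  Sales: 2 people, avg salary = 193000/2 = $96500

Highest average salary: Sales ($96500)

Sales ($96500)


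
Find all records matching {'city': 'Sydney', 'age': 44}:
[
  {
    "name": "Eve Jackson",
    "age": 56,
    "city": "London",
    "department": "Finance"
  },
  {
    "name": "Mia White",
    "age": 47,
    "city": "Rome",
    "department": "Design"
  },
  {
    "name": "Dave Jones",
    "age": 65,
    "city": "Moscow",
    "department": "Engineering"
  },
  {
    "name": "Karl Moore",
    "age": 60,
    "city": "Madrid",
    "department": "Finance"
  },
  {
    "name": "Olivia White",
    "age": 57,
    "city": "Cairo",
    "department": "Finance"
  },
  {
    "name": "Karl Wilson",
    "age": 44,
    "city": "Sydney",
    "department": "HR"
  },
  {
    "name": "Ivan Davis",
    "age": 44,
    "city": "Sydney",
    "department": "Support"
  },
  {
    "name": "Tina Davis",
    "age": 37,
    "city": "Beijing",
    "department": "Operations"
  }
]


Search criteria: {'city': 'Sydney', 'age': 44}

Checking 8 records:
  Eve Jackson: {city: London, age: 56}
  Mia White: {city: Rome, age: 47}
  Dave Jones: {city: Moscow, age: 65}
  Karl Moore: {city: Madrid, age: 60}
  Olivia White: {city: Cairo, age: 57}
  Karl Wilson: {city: Sydney, age: 44} <-- MATCH
  Ivan Davis: {city: Sydney, age: 44} <-- MATCH
  Tina Davis: {city: Beijing, age: 37}

Matches: ["Karl Wilson", "Ivan Davis"]

["Karl Wilson", "Ivan Davis"]


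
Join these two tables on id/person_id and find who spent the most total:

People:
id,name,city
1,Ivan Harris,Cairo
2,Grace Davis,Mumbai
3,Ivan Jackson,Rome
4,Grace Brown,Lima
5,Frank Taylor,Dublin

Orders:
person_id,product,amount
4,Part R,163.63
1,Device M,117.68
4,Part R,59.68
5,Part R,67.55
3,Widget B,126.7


Join on: people.id = orders.person_id

Joined rows:
  Grace Brown (Lima) bought Part R for $163.63
  Ivan Harris (Cairo) bought Device M for $117.68
  Grace Brown (Lima) bought Part R for $59.68
  Frank Taylor (Dublin) bought Part R for $67.55
  Ivan Jackson (Rome) bought Widget B for $126.7

Total per person:
  Grace Brown: $223.31
  Ivan Jackson: $126.70
  Ivan Harris: $117.68
  Frank Taylor: $67.55

Top spender: Grace Brown ($223.31)

Grace Brown ($223.31)


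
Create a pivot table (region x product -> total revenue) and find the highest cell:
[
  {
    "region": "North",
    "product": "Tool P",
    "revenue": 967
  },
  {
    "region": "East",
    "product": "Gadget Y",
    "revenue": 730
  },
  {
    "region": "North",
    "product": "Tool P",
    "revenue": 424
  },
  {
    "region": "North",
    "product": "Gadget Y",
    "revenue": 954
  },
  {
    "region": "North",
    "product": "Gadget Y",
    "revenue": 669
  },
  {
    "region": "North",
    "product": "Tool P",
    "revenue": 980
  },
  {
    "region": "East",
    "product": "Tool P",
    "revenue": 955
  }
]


Pivot: region (rows) x product (columns) -> total revenue

     Gadget Y      Tool P      
East           730           955  
North         1623          2371  

Highest: North / Tool P = $2371

North / Tool P = $2371


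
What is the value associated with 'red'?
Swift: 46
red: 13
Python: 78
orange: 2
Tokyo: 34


Looking up key 'red'
Value: 13

13


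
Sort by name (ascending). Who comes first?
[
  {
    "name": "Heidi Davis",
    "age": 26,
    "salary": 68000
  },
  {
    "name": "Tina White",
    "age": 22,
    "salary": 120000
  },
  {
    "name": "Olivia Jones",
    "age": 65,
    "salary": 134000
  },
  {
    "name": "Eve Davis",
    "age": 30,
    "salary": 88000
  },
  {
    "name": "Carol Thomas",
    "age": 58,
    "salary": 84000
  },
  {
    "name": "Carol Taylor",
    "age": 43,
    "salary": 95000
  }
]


Sort by: name (ascending)

Sorted order:
  1. Carol Taylor (name = Carol Taylor)
  2. Carol Thomas (name = Carol Thomas)
  3. Eve Davis (name = Eve Davis)
  4. Heidi Davis (name = Heidi Davis)
  5. Olivia Jones (name = Olivia Jones)
  6. Tina White (name = Tina White)

First: Carol Taylor

Carol Taylor
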